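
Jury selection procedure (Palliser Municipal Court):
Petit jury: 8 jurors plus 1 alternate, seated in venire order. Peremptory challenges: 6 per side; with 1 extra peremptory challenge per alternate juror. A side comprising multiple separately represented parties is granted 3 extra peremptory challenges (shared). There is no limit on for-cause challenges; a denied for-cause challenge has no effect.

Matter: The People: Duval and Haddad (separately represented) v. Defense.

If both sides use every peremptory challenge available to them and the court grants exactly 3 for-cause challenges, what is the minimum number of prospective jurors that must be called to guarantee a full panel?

29

Seats to fill: 8 + 1 alternates = 9.
Peremptories — The People: 6 + 1×1 + 3 = 10; Defense: 6 + 1×1 = 7; total 17.
For-cause removals: 3.
Minimum venire: 9 + 17 + 3 = 29.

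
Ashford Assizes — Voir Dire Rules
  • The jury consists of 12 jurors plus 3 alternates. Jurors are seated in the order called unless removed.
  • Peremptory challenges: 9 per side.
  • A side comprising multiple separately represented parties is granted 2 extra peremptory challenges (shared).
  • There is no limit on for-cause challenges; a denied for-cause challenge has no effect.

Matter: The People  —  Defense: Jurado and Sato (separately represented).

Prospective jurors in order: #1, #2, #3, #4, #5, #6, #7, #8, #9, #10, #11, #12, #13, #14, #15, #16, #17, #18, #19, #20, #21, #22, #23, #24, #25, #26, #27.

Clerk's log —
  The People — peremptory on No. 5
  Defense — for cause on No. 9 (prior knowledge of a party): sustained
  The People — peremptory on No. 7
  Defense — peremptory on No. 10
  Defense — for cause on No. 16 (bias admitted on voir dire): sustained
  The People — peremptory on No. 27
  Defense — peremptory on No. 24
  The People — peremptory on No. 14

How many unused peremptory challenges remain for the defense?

9

Defense allotment: 9 base + 2 multi-party = 11.
Defense peremptories used: #10, #24 — 2 (for-cause on #9, #16 don't count).
Remaining: 11 − 2 = 9.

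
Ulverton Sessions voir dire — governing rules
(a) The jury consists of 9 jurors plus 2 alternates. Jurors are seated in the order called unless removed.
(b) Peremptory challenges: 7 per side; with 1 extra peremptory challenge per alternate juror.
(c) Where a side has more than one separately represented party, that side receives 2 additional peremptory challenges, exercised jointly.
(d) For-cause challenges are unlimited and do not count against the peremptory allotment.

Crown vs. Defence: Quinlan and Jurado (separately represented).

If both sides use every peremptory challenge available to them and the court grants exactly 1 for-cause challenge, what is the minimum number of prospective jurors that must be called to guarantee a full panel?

Seats to fill: 9 + 2 alternates = 11.
Peremptories — Crown: 7 + 1×2 = 9; Defence: 7 + 1×2 + 2 = 11; total 20.
For-cause removals: 1.
Minimum venire: 11 + 20 + 1 = 32.

32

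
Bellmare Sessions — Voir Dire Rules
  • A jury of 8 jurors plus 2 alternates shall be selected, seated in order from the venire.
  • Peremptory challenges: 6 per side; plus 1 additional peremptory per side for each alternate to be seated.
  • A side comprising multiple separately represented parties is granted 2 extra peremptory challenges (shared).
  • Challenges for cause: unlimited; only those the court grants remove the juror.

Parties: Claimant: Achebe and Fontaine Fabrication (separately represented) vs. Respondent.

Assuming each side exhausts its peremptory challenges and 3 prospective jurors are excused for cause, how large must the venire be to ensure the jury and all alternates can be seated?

31

Seats to fill: 8 + 2 alternates = 10.
Peremptories — Claimant: 6 + 1×2 + 2 = 10; Respondent: 6 + 1×2 = 8; total 18.
For-cause removals: 3.
Minimum venire: 10 + 18 + 3 = 31.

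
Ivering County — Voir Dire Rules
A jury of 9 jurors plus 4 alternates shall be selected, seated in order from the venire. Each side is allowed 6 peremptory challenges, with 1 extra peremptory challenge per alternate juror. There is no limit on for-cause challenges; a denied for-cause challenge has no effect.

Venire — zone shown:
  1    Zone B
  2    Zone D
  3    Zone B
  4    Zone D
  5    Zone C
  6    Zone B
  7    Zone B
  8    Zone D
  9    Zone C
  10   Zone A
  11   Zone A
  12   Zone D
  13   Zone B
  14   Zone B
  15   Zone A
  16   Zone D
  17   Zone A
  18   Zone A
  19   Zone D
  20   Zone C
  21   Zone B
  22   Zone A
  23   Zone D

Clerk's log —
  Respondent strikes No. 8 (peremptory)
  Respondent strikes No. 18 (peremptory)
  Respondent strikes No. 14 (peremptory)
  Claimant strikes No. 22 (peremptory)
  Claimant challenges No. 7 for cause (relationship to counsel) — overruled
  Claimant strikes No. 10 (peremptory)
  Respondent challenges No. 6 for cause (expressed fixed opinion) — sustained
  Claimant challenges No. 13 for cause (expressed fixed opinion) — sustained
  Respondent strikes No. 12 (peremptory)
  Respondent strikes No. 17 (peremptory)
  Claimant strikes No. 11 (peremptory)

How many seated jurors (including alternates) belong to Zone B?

4

Removed: #6, #8, #10, #11, #12, #13, #14, #17, #18, #22.
Seated (13 incl. alternates): #1, #2, #3, #4, #5, #7, #9, #15, #16, #19, #20, #21, #23.
Of those, in Zone B: #1, #3, #7, #21 → 4.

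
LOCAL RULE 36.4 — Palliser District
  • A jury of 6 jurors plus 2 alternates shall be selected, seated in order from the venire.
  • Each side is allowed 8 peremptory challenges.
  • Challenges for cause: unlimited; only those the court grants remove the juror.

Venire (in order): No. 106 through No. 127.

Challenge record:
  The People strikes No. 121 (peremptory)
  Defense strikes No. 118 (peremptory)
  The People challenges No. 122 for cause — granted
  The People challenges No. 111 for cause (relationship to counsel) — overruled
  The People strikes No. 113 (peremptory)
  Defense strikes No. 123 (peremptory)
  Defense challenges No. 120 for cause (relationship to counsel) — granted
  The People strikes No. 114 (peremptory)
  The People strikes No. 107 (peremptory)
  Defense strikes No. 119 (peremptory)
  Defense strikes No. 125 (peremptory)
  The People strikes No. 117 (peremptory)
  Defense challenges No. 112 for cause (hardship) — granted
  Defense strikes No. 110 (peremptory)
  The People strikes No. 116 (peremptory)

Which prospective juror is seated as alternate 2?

Removed: #107, #110, #112, #113, #114, #116, #117, #118, #119, #120, #121, #122, #123, #125. (#111 stays — for-cause denied.)
Seating in order: seats 1–6 → #106, #108, #109, #111, #115, #124; alternates → #126, #127.
So alternate 2 is #127.

127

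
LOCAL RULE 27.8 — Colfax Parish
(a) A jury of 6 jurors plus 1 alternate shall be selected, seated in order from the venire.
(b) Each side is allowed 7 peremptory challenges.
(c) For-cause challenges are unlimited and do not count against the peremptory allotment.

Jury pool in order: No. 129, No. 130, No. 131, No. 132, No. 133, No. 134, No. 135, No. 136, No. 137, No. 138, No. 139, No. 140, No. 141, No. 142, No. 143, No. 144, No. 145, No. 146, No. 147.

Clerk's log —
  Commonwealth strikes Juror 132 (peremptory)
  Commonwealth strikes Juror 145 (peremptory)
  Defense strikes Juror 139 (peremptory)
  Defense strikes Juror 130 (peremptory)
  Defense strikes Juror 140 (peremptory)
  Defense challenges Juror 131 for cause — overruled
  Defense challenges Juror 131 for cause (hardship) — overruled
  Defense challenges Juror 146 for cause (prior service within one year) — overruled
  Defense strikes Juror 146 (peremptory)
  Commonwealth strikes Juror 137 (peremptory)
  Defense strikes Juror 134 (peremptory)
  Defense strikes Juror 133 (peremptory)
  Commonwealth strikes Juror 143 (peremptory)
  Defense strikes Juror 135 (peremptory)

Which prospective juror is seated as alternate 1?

Removed: #130, #132, #133, #134, #135, #137, #139, #140, #143, #145, #146. (#131 stays — for-cause denied.)
Seating in order: seats 1–6 → #129, #131, #136, #138, #141, #142; alternates → #144.
So alternate 1 is #144.

144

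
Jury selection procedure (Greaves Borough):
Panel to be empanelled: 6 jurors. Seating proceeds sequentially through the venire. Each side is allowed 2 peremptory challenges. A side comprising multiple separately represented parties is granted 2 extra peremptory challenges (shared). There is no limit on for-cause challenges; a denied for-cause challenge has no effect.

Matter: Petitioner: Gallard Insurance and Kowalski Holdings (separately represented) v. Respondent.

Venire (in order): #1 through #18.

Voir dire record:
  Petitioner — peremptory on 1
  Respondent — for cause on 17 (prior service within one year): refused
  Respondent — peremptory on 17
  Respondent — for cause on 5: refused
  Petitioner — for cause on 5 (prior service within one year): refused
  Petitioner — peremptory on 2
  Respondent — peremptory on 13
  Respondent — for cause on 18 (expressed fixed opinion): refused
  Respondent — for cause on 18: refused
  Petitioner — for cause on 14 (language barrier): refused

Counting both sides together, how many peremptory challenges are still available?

2

Petitioner allotment: 2 base + 2 multi-party = 4. Respondent allotment: 2.
Petitioner peremptories used: #1, #2 — 2 (for-cause on #5, #14 don't count).
Respondent peremptories used: #17, #13 — 2 (for-cause on #17, #5, #18, #18 don't count).
Remaining: (4 − 2) + (2 − 2) = 2.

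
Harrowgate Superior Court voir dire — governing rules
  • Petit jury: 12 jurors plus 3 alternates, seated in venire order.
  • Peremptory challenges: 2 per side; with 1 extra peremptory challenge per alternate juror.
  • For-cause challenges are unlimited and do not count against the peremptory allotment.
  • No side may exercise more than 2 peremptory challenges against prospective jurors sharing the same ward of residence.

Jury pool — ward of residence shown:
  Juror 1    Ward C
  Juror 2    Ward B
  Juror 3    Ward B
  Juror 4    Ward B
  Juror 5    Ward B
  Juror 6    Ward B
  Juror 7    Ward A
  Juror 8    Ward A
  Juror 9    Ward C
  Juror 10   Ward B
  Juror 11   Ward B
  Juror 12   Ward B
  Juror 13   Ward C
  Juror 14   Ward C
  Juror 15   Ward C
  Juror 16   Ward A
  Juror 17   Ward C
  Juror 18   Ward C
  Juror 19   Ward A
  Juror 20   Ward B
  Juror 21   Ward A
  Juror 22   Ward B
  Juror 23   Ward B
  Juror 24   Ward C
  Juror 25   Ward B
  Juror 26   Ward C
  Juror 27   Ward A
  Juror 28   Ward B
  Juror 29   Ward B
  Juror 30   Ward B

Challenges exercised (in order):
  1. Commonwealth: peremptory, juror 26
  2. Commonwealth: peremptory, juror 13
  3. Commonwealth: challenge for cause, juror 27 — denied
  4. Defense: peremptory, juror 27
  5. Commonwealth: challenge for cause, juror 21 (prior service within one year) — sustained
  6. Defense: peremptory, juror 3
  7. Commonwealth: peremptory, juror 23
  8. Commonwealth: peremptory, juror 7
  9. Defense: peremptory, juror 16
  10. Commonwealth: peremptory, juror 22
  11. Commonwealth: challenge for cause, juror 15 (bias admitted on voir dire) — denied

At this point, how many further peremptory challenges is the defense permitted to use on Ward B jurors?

Defense peremptories so far: #27, #3, #16 — 3 of 5 used, 2 left overall.
Against Ward B: #3 — 1 used; per-ward cap 2 leaves 1.
Binding limit: min(2, 1) = 1.

1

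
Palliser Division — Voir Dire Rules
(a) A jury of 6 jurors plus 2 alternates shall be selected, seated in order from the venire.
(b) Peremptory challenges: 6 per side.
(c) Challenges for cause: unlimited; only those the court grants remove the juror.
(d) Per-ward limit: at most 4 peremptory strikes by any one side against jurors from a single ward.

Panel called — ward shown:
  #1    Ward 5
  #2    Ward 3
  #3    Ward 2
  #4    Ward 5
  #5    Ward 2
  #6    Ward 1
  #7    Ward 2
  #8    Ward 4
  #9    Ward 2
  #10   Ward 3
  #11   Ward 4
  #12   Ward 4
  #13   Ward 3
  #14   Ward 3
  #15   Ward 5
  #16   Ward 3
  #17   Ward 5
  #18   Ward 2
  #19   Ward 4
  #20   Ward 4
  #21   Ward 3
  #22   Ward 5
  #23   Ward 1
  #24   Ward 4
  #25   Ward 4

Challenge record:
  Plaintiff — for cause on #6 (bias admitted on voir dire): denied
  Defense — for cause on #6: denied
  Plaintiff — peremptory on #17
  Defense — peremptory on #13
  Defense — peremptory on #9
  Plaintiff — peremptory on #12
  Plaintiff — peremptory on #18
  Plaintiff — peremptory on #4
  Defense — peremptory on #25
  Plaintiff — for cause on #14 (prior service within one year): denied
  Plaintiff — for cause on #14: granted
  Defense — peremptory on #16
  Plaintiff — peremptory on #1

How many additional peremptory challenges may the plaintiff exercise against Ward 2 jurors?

Plaintiff peremptories so far: #17, #12, #18, #4, #1 — 5 of 6 used, 1 left overall.
Against Ward 2: #18 — 1 used; per-ward cap 4 leaves 3.
Binding limit: min(1, 3) = 1.

1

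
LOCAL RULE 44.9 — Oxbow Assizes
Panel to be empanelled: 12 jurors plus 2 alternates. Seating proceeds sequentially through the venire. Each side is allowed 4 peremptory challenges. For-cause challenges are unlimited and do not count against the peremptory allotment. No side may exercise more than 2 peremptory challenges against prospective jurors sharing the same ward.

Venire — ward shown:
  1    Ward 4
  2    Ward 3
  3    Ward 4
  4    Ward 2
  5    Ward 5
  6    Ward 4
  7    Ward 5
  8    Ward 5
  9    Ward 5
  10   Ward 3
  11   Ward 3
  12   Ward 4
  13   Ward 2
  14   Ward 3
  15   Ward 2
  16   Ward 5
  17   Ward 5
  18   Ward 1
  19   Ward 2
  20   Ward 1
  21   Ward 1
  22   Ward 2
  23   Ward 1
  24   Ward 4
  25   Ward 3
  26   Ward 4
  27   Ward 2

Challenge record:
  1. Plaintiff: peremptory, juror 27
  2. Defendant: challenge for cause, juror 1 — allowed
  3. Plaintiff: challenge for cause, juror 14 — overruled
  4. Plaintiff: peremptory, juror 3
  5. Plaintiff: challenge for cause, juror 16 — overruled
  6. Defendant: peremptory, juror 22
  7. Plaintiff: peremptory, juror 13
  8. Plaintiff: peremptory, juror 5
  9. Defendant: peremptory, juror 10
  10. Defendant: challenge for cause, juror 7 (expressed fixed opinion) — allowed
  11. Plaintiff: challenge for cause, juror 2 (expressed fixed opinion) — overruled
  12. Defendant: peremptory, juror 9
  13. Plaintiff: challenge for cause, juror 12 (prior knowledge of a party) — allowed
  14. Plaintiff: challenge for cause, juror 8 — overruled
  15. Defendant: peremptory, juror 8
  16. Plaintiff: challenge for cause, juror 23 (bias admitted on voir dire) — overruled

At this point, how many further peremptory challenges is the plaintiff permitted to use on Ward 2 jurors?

0

Plaintiff peremptories so far: #27, #3, #13, #5 — 4 of 4 used, 0 left overall.
Against Ward 2: #27, #13 — 2 used; per-ward cap 2 leaves 0.
Binding limit: min(0, 0) = 0.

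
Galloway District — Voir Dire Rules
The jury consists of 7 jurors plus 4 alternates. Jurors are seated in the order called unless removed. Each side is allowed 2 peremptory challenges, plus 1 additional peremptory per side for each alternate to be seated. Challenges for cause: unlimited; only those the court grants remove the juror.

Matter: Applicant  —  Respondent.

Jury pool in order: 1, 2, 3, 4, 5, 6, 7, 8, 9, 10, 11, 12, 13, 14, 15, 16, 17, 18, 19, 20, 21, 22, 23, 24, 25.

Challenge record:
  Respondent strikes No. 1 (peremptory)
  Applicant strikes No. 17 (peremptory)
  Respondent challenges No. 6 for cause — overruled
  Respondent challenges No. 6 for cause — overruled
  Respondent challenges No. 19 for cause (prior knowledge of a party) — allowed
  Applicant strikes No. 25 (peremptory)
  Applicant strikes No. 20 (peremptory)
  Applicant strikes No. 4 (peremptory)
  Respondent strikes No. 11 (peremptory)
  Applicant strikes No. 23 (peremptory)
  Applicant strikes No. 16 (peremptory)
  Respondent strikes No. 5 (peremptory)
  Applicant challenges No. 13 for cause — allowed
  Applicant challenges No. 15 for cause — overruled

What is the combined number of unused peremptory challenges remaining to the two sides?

3

Applicant allotment: 2 base + 1 × 4 alternates = 6. Respondent allotment: 2 base + 1 × 4 alternates = 6.
Applicant peremptories used: #17, #25, #20, #4, #23, #16 — 6 (for-cause on #13, #15 don't count).
Respondent peremptories used: #1, #11, #5 — 3 (for-cause on #6, #6, #19 don't count).
Remaining: (6 − 6) + (6 − 3) = 3.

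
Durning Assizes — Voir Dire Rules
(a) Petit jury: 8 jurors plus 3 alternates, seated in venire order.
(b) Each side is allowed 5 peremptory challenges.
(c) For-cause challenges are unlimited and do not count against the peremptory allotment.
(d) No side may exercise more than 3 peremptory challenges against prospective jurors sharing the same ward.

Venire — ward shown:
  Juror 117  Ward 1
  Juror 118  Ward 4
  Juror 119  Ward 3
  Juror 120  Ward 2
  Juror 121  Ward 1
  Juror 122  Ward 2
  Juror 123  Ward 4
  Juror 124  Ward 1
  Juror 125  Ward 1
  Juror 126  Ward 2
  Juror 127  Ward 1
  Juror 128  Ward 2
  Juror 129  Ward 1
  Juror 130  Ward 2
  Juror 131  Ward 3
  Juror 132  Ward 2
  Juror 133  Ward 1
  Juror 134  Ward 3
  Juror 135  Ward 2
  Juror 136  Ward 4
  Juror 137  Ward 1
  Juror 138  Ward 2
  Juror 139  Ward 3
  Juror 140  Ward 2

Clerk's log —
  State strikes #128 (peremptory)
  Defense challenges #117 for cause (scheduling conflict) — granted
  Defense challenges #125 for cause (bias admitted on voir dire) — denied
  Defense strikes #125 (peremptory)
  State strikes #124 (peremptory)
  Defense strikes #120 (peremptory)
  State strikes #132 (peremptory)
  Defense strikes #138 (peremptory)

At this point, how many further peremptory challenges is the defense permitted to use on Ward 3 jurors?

2

Defense peremptories so far: #125, #120, #138 — 3 of 5 used, 2 left overall.
Against Ward 3: none yet — per-ward cap 3 leaves 3.
Binding limit: min(2, 3) = 2.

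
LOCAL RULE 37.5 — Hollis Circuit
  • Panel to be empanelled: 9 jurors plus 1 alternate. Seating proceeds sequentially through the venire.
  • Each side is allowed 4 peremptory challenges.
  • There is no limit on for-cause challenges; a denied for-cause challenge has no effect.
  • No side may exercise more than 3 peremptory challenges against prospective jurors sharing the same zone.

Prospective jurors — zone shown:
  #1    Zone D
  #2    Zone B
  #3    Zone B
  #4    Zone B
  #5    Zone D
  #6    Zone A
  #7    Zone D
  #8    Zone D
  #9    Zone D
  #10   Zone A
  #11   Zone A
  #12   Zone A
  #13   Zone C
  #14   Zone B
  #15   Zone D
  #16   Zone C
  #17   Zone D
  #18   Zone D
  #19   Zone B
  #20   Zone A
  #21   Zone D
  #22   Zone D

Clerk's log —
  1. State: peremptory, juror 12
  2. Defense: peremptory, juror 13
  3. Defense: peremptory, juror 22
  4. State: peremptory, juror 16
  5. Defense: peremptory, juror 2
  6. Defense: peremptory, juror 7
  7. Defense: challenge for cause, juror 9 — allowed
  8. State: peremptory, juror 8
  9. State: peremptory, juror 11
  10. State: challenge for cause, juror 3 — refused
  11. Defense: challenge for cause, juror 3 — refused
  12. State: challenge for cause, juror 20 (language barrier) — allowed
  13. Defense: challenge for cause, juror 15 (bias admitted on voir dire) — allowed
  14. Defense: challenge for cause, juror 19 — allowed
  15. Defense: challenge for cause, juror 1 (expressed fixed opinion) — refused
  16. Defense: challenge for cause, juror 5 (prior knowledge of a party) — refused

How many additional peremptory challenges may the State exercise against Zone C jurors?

0

State peremptories so far: #12, #16, #8, #11 — 4 of 4 used, 0 left overall.
Against Zone C: #16 — 1 used; per-zone cap 3 leaves 2.
Binding limit: min(0, 2) = 0.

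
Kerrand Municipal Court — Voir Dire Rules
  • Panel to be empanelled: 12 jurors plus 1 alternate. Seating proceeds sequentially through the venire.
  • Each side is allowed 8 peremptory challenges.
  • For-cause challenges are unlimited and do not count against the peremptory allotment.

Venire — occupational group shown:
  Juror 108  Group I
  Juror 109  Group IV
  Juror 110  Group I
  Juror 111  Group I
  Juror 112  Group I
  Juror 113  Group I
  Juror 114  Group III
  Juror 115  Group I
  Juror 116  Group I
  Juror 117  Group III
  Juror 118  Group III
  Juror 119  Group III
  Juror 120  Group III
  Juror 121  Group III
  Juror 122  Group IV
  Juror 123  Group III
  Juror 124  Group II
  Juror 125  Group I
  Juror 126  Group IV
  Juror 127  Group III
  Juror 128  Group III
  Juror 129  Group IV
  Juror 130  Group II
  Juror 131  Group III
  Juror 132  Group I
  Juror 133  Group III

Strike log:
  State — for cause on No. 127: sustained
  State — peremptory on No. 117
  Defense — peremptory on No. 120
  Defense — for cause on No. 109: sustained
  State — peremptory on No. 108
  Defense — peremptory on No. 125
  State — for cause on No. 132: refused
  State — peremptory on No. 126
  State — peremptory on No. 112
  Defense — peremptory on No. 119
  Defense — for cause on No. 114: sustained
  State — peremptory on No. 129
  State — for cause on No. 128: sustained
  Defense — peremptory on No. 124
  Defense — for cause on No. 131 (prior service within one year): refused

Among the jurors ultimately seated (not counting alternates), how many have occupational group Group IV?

1

Removed: #108, #109, #112, #114, #117, #119, #120, #124, #125, #126, #127, #128, #129.
Seated jurors 1–12: #110, #111, #113, #115, #116, #118, #121, #122, #123, #130, #131, #132 (alternates #133 not counted).
Of those, in Group IV: #122 → 1.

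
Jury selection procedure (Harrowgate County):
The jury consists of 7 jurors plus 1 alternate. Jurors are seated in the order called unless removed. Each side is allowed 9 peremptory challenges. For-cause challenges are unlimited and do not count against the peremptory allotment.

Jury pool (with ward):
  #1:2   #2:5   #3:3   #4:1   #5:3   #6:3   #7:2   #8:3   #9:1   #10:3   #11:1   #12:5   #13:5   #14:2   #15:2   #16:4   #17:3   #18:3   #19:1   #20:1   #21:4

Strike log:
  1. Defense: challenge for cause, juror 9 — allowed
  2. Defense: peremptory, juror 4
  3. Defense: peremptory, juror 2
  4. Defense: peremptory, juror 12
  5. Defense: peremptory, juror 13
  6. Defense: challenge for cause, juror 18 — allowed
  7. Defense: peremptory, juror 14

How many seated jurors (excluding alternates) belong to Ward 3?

Removed: #2, #4, #9, #12, #13, #14, #18.
Seated jurors 1–7: #1, #3, #5, #6, #7, #8, #10 (alternates #11 not counted).
Of those, in Ward 3: #3, #5, #6, #8, #10 → 5.

5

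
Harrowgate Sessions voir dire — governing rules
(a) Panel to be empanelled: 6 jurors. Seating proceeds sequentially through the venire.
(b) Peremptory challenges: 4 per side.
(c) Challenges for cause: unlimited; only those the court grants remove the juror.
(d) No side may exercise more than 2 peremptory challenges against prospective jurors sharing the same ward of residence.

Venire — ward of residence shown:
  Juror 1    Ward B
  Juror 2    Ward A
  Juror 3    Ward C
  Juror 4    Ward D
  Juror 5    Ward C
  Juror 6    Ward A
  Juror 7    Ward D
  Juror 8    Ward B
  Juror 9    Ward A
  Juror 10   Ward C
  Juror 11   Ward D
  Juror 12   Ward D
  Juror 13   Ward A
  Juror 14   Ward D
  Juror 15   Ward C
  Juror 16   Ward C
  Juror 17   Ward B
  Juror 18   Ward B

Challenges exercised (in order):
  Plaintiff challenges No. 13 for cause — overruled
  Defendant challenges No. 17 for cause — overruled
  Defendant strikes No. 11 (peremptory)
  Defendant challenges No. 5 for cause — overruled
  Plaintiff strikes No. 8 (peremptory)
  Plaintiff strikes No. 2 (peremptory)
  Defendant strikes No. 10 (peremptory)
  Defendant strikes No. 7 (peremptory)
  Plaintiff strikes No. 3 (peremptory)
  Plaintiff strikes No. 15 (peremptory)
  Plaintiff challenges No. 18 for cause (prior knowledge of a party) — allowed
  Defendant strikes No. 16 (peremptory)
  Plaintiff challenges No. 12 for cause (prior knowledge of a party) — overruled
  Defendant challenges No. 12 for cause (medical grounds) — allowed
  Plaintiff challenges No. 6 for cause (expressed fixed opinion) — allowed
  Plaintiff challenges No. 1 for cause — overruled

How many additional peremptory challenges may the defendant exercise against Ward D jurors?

Defendant peremptories so far: #11, #10, #7, #16 — 4 of 4 used, 0 left overall.
Against Ward D: #11, #7 — 2 used; per-ward cap 2 leaves 0.
Binding limit: min(0, 0) = 0.

0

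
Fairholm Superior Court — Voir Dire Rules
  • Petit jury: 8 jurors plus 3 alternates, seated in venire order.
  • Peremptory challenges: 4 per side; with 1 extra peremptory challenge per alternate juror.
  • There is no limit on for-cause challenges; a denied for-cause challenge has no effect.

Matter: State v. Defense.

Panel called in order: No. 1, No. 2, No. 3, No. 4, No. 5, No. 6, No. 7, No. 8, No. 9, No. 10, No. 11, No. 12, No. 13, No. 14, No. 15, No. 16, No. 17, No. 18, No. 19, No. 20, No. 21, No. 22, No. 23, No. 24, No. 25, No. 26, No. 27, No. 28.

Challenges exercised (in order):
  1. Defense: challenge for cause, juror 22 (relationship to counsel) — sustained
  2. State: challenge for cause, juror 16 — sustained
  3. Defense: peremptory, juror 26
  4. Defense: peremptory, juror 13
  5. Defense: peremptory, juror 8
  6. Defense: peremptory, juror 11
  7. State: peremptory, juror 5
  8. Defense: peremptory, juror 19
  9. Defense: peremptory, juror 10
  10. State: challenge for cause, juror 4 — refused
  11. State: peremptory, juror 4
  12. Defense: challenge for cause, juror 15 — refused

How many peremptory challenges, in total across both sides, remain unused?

6

State allotment: 4 base + 1 × 3 alternates = 7. Defense allotment: 4 base + 1 × 3 alternates = 7.
State peremptories used: #5, #4 — 2 (for-cause on #16, #4 don't count).
Defense peremptories used: #26, #13, #8, #11, #19, #10 — 6 (for-cause on #22, #15 don't count).
Remaining: (7 − 2) + (7 − 6) = 6.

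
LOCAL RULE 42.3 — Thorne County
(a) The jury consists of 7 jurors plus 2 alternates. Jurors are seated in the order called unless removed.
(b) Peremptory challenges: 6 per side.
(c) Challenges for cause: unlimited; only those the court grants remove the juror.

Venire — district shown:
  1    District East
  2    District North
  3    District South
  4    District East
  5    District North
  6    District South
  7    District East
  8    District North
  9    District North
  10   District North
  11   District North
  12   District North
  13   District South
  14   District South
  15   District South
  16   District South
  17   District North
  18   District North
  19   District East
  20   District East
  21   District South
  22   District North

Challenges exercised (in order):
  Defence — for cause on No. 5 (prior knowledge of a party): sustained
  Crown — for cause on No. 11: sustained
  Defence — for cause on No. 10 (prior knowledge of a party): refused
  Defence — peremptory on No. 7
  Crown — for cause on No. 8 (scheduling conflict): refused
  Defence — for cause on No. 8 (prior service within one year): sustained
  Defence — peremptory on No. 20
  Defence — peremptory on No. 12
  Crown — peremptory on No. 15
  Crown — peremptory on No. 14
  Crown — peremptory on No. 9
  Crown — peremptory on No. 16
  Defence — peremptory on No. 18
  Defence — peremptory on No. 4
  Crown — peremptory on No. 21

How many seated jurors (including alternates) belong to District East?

2

Removed: #4, #5, #7, #8, #9, #11, #12, #14, #15, #16, #18, #20, #21.
Seated (9 incl. alternates): #1, #2, #3, #6, #10, #13, #17, #19, #22.
Of those, in District East: #1, #19 → 2.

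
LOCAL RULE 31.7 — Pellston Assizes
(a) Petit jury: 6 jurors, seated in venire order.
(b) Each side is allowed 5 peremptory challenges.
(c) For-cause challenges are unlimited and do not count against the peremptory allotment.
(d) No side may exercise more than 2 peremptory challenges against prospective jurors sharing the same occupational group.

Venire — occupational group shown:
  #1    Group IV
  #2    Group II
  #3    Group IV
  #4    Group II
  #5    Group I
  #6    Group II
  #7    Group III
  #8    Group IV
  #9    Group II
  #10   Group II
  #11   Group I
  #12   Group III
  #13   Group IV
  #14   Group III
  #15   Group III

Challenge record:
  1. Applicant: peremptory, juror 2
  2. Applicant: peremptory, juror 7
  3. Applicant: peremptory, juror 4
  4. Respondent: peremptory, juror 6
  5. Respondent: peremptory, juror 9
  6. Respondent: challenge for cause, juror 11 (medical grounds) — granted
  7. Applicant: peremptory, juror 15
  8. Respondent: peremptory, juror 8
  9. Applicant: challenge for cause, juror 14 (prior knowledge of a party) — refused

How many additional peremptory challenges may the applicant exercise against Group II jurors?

0

Applicant peremptories so far: #2, #7, #4, #15 — 4 of 5 used, 1 left overall.
Against Group II: #2, #4 — 2 used; per-group cap 2 leaves 0.
Binding limit: min(1, 0) = 0.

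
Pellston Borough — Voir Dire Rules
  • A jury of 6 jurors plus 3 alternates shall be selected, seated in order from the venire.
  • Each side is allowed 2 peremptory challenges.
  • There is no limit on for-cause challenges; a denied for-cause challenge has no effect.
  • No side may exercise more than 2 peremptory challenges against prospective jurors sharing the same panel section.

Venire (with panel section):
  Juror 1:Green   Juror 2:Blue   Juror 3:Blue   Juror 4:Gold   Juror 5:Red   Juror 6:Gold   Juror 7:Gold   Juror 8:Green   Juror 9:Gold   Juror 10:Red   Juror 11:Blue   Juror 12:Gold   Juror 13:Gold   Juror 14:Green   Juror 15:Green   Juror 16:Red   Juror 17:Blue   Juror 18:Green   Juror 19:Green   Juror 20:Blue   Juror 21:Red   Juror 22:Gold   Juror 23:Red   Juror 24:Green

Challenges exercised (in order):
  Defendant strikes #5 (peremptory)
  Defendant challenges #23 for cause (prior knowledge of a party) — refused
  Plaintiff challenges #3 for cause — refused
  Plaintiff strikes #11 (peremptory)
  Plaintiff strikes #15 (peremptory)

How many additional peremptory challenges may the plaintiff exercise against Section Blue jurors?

0

Plaintiff peremptories so far: #11, #15 — 2 of 2 used, 0 left overall.
Against Section Blue: #11 — 1 used; per-section cap 2 leaves 1.
Binding limit: min(0, 1) = 0.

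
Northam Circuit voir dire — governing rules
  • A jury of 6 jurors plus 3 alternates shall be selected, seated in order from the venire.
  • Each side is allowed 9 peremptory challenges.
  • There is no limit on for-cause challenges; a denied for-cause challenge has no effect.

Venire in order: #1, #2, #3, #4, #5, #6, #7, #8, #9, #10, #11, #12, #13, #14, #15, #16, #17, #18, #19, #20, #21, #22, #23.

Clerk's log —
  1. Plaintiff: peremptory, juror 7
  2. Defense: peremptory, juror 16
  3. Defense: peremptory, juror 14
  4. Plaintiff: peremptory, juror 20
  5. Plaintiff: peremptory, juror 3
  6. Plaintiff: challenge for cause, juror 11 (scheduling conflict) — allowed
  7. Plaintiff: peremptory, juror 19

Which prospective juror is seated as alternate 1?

9

Removed: #3, #7, #11, #14, #16, #19, #20.
Seating in order: seats 1–6 → #1, #2, #4, #5, #6, #8; alternates → #9, #10, #12.
So alternate 1 is #9.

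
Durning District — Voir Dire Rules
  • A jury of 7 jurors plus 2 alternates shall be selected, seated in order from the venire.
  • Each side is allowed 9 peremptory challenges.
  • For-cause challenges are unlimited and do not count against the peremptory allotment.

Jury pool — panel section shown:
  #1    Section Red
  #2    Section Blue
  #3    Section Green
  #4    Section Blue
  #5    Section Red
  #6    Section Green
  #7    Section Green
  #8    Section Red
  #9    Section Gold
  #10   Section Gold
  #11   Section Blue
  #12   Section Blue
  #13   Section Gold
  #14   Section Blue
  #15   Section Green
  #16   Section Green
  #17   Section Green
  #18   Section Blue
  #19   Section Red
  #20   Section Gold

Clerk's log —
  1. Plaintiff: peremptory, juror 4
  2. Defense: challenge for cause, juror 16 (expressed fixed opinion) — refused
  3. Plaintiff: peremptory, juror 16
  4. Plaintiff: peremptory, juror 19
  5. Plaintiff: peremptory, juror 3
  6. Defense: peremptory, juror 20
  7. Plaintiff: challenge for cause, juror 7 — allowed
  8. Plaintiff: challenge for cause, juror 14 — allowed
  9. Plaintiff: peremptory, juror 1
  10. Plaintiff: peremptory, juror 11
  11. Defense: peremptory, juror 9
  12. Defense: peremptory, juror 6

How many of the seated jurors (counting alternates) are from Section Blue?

Removed: #1, #3, #4, #6, #7, #9, #11, #14, #16, #19, #20.
Seated (9 incl. alternates): #2, #5, #8, #10, #12, #13, #15, #17, #18.
Of those, in Section Blue: #2, #12, #18 → 3.

3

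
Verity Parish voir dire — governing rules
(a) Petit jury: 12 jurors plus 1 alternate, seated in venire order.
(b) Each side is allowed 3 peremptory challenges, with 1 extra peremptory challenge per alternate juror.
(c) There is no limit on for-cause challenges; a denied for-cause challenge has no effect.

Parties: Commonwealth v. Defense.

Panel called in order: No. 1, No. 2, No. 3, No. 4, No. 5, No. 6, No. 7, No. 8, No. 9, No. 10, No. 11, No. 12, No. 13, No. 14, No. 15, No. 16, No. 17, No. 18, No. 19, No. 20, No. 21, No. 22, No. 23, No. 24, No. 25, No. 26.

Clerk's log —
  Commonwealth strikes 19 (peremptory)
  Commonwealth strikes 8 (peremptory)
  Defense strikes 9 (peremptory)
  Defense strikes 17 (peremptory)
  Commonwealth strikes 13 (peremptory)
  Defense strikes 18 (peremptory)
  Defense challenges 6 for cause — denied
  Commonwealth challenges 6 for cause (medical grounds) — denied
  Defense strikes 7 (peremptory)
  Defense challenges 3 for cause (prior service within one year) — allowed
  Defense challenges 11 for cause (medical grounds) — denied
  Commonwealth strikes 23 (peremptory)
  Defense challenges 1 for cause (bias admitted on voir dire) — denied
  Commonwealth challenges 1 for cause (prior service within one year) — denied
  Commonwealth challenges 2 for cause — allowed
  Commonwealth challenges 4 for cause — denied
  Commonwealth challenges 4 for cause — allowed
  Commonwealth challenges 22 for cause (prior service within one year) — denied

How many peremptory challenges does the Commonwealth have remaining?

0

Commonwealth allotment: 3 base + 1 × 1 alternate = 4.
Commonwealth peremptories used: #19, #8, #13, #23 — 4 (for-cause on #6, #1, #2, #4, #4, #22 don't count).
Remaining: 4 − 4 = 0.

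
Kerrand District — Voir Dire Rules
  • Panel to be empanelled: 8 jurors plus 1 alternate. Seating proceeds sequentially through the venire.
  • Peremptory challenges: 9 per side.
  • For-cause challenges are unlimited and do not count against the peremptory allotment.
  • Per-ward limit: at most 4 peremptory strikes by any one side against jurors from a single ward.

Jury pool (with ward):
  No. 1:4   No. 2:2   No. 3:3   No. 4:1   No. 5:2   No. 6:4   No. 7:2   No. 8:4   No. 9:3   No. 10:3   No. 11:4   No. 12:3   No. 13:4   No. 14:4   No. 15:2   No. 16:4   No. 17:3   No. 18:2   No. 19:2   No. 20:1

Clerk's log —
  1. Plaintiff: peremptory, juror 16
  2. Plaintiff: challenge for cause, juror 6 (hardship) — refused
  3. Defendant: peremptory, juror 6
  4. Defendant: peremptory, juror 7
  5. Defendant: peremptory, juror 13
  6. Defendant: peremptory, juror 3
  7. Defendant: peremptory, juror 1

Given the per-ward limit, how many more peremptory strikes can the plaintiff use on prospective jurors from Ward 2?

4

Plaintiff peremptories so far: #16 — 1 of 9 used, 8 left overall.
Against Ward 2: none yet — per-ward cap 4 leaves 4.
Binding limit: min(8, 4) = 4.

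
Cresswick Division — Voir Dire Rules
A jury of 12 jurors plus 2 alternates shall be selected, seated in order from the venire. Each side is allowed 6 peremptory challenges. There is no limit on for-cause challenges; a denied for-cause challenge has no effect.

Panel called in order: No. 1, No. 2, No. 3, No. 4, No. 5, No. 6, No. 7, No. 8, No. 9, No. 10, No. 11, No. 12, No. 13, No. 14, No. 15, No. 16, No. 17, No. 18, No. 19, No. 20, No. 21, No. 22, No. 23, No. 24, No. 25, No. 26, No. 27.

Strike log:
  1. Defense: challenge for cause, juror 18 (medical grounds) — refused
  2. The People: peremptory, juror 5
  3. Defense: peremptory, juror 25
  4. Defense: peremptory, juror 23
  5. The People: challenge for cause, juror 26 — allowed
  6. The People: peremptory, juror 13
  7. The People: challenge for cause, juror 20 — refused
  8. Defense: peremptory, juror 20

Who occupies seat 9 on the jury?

Removed: #5, #13, #20, #23, #25, #26. (#18 stays — for-cause denied.)
Seating in order: seats 1–12 → #1, #2, #3, #4, #6, #7, #8, #9, #10, #11, #12, #14; alternates → #15, #16.
So seat 9 is #10.

10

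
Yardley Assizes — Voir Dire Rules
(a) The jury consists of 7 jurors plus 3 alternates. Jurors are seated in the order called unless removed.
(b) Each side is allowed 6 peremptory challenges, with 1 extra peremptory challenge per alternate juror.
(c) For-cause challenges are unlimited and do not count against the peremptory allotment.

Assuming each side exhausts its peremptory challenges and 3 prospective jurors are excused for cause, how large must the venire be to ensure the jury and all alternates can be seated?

31

Seats to fill: 7 + 3 alternates = 10.
Peremptories: 6 + 1×3 = 9 per side × 2 sides = 18.
For-cause removals: 3.
Minimum venire: 10 + 18 + 3 = 31.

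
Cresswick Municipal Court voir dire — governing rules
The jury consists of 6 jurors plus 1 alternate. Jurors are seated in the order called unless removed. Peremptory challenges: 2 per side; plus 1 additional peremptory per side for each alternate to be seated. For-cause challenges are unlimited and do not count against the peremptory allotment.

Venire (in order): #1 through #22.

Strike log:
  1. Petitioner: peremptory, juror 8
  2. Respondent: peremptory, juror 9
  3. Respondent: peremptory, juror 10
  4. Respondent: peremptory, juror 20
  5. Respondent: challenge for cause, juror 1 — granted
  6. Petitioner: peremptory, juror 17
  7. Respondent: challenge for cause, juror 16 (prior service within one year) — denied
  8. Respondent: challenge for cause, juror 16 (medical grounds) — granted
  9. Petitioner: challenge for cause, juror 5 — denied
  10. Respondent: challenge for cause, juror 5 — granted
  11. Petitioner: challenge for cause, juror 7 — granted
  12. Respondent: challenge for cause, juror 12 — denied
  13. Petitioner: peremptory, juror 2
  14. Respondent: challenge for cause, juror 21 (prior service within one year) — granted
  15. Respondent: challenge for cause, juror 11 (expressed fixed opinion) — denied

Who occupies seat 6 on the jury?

Removed: #1, #2, #5, #7, #8, #9, #10, #16, #17, #20, #21. (#11, #12 stay — for-cause denied.)
Filling seats in venire order through position 6: #3, #4, #6, #11, #12, #13.
So seat 6 is #13.

13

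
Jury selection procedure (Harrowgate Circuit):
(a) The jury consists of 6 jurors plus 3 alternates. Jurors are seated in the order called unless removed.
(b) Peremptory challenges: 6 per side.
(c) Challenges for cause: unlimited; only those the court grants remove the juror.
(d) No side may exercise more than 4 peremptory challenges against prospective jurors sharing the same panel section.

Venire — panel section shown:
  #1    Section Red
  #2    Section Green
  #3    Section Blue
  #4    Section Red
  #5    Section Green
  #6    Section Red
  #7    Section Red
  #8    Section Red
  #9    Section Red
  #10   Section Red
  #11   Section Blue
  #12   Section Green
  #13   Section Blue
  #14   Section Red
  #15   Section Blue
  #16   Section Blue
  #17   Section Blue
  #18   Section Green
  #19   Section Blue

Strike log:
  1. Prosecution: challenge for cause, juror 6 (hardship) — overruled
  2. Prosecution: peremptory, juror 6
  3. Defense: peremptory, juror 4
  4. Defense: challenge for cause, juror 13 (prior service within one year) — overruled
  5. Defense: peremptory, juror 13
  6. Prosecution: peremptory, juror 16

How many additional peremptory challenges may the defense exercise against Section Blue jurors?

Defense peremptories so far: #4, #13 — 2 of 6 used, 4 left overall.
Against Section Blue: #13 — 1 used; per-section cap 4 leaves 3.
Binding limit: min(4, 3) = 3.

3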